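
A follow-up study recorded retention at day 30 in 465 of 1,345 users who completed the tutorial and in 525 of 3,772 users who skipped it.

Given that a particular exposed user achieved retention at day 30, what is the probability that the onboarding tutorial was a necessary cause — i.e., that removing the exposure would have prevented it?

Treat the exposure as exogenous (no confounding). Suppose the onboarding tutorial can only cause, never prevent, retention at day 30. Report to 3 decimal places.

PN ≈ 0.597

p₁ = P(outcome | exposed) = 465/1345 = 0.34572
p₀ = P(outcome | unexposed) = 525/3772 = 0.13918
Under exogeneity and monotonicity, PN = (p₁ − p₀) / p₁.
PN = (0.34572 − 0.13918) / 0.34572 = 0.20654 / 0.34572 ≈ 0.5974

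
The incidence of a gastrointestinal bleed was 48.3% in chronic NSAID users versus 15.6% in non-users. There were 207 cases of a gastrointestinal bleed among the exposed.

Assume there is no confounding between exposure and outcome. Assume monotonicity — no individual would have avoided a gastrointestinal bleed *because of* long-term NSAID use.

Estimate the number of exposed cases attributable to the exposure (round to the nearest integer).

p₁ = 0.483, p₀ = 0.156.
PN = (p₁ − p₀)/p₁ = (0.483 − 0.156) / 0.483 ≈ 0.67702.
Attributable cases ≈ PN × (exposed cases) = 0.67702 × 207 ≈ 140.14.

about 140 cases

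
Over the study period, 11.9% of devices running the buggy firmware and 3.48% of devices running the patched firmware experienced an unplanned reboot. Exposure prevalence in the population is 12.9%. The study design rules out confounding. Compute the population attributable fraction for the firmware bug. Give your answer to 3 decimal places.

p₁ = 0.119, p₀ = 0.0348.
Overall risk P(Y=1) = π·p₁ + (1−π)·p₀ = 0.129×0.119 + 0.871×0.0348 = 0.045662.
Under exogeneity, PAF = [P(Y=1) − p₀] / P(Y=1).
PAF = (0.045662 − 0.0348) / 0.045662 ≈ 0.2379

PAF ≈ 0.238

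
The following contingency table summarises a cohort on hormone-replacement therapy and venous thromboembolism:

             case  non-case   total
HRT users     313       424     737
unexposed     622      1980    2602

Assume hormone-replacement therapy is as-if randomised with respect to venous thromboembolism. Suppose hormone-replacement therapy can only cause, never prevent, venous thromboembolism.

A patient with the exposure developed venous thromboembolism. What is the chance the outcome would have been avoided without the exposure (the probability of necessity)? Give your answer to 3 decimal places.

PN ≈ 0.437

p₁ = P(outcome | exposed) = 313/737 = 0.42469
p₀ = P(outcome | unexposed) = 622/2602 = 0.23905
Under exogeneity and monotonicity, PN = (p₁ − p₀)/p₁.
PN = (0.42469 − 0.23905) / 0.42469 ≈ 0.4371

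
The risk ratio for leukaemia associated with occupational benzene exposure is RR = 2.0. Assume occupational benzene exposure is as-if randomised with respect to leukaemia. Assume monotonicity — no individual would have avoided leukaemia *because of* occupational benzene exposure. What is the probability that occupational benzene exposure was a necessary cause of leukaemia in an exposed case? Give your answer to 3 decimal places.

PN ≈ 0.500

Under exogeneity and monotonicity, PN = (RR − 1) / RR = 1 − 1/RR.
PN = (2.0 − 1) / 2.0 = 1 / 2.0 ≈ 0.5000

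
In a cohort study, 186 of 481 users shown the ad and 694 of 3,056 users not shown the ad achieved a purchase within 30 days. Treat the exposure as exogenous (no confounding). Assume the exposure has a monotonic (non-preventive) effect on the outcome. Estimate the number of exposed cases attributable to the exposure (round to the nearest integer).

p₁ = P(outcome | exposed) = 186/481 = 0.38669
p₀ = P(outcome | unexposed) = 694/3056 = 0.22709
PN = (p₁ − p₀)/p₁ = (0.38669 − 0.22709) / 0.38669 ≈ 0.41273.
Attributable cases ≈ PN × (exposed cases) = 0.41273 × 186 ≈ 76.77.

about 77 cases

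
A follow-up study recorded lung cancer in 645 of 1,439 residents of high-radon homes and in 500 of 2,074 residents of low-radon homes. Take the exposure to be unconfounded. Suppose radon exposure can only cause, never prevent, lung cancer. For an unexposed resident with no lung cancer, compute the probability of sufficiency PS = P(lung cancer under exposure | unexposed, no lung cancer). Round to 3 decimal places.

PS ≈ 0.273

p₁ = P(outcome | exposed) = 645/1439 = 0.44823
p₀ = P(outcome | unexposed) = 500/2074 = 0.24108
Under exogeneity and monotonicity, PS = (p₁ − p₀) / (1 − p₀).
PS = (0.44823 − 0.24108) / (1 − 0.24108) = 0.20715 / 0.75892 ≈ 0.2730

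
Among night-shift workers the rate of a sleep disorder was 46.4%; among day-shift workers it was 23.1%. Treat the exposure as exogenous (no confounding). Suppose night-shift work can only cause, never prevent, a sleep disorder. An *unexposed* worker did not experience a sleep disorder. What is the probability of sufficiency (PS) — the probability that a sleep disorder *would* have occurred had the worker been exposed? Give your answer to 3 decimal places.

p₁ = 0.464, p₀ = 0.231.
Under exogeneity and monotonicity, PS = (p₁ − p₀) / (1 − p₀).
PS = (0.464 − 0.231) / (1 − 0.231) = 0.233 / 0.769 ≈ 0.3030

PS ≈ 0.303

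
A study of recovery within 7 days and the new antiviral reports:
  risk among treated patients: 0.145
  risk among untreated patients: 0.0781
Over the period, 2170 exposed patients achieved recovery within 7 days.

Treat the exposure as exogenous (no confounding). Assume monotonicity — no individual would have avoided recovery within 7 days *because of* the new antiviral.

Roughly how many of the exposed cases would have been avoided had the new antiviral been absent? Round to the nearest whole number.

Let p₁ = 0.145, p₀ = 0.0781.
PN = (p₁ − p₀)/p₁ = (0.145 − 0.0781) / 0.145 ≈ 0.46138.
Attributable cases ≈ PN × (exposed cases) = 0.46138 × 2170 ≈ 1001.19.

about 1001 cases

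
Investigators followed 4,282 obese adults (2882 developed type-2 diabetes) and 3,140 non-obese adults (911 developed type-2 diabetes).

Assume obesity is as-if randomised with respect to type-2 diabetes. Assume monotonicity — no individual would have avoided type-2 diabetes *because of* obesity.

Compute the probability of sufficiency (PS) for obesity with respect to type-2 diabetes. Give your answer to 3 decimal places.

PS ≈ 0.539

p₁ = P(outcome | exposed) = 2882/4282 = 0.67305
p₀ = P(outcome | unexposed) = 911/3140 = 0.29013
Under exogeneity and monotonicity, PS = (p₁ − p₀) / (1 − p₀).
PS = (0.67305 − 0.29013) / (1 − 0.29013) = 0.38292 / 0.70987 ≈ 0.5394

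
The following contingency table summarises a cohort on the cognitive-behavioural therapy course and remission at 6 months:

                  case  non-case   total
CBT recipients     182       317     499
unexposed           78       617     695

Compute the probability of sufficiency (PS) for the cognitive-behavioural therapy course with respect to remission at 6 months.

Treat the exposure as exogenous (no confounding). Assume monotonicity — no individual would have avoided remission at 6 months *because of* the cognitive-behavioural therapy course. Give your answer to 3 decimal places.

p₁ = P(outcome | exposed) = 182/499 = 0.36473
p₀ = P(outcome | unexposed) = 78/695 = 0.11223
Under exogeneity and monotonicity, PS = (p₁ − p₀)/(1 − p₀).
PS = (0.36473 − 0.11223) / 0.88777 ≈ 0.2844

PS ≈ 0.284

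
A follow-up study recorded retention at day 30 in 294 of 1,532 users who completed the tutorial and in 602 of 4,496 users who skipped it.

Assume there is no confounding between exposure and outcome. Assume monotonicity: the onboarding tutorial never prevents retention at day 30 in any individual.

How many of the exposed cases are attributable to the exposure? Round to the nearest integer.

about 89 cases

p₁ = P(outcome | exposed) = 294/1532 = 0.19191
p₀ = P(outcome | unexposed) = 602/4496 = 0.1339
PN = (p₁ − p₀)/p₁ = (0.19191 − 0.1339) / 0.19191 ≈ 0.30228.
Attributable cases ≈ PN × (exposed cases) = 0.30228 × 294 ≈ 88.87.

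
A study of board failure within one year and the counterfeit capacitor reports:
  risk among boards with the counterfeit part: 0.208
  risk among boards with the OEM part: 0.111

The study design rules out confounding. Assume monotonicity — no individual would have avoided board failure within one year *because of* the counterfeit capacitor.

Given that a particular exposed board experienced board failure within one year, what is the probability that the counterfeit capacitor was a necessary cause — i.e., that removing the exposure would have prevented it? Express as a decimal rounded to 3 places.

Let p₁ = 0.208, p₀ = 0.111.
Under exogeneity and monotonicity, PN = (p₁ − p₀) / p₁.
PN = (0.208 − 0.111) / 0.208 = 0.097 / 0.208 ≈ 0.4663

PN ≈ 0.466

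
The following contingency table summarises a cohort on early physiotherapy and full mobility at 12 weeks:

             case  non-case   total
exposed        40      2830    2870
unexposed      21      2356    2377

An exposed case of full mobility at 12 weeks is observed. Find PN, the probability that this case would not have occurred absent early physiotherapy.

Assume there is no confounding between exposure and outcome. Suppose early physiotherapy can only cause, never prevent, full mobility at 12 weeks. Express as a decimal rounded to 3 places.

p₁ = P(outcome | exposed) = 40/2870 = 0.013937
p₀ = P(outcome | unexposed) = 21/2377 = 0.0088347
Under exogeneity and monotonicity, PN = (p₁ − p₀) / p₁.
PN = (0.013937 − 0.0088347) / 0.013937 = 0.0051026 / 0.013937 ≈ 0.3661

PN ≈ 0.366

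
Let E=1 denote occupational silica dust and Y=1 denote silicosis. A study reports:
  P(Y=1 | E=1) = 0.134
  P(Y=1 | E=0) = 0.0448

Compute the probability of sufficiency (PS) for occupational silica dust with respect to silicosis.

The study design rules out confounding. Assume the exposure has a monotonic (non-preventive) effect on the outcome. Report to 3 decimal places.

PS ≈ 0.093

Let p₁ = 0.134, p₀ = 0.0448.
Under exogeneity and monotonicity, PS = (p₁ − p₀) / (1 − p₀).
PS = (0.134 − 0.0448) / (1 − 0.0448) = 0.0892 / 0.9552 ≈ 0.0934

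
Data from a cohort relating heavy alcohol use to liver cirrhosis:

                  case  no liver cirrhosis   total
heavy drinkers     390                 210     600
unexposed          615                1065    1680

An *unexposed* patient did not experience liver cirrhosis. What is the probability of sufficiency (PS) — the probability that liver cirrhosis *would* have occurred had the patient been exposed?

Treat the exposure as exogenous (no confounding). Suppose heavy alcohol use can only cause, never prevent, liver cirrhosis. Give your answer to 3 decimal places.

PS ≈ 0.448

p₁ = P(outcome | exposed) = 390/600 = 0.65
p₀ = P(outcome | unexposed) = 615/1680 = 0.36607
Under exogeneity and monotonicity, PS = (p₁ − p₀)/(1 − p₀).
PS = (0.65 − 0.36607) / 0.63393 ≈ 0.4479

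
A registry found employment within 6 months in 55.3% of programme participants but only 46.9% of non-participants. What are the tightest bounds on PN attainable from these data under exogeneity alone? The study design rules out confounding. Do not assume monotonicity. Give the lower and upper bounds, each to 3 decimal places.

0.152 ≤ PN ≤ 0.960

p₁ = 0.553, p₀ = 0.469.
Under exogeneity alone the bounds on PN are max{0,(p₁−p₀)/p₁} ≤ PN ≤ min{1,(1−p₀)/p₁}.
  lower = (p₁ − p₀)/p₁ = 0.084 / 0.553 ≈ 0.1519
  upper = min{1, (1 − p₀)/p₁} = 0.531 / 0.553 ≈ 0.9602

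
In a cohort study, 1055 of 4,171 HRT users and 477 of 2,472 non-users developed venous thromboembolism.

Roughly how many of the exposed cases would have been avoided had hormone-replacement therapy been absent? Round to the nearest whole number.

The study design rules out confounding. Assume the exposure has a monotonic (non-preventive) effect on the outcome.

about 250 cases

p₁ = P(outcome | exposed) = 1055/4171 = 0.25294
p₀ = P(outcome | unexposed) = 477/2472 = 0.19296
PN = (p₁ − p₀)/p₁ = (0.25294 − 0.19296) / 0.25294 ≈ 0.23712.
Attributable cases ≈ PN × (exposed cases) = 0.23712 × 1055 ≈ 250.16.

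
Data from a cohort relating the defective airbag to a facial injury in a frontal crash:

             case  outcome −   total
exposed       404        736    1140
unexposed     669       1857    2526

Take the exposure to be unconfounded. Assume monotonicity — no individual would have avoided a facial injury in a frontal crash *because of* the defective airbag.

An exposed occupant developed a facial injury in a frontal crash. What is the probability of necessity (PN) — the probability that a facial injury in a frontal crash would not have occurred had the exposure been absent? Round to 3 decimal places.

p₁ = P(outcome | exposed) = 404/1140 = 0.35439
p₀ = P(outcome | unexposed) = 669/2526 = 0.26485
Under exogeneity and monotonicity, PN = (p₁ − p₀)/p₁.
PN = (0.35439 − 0.26485) / 0.35439 ≈ 0.2527

PN ≈ 0.253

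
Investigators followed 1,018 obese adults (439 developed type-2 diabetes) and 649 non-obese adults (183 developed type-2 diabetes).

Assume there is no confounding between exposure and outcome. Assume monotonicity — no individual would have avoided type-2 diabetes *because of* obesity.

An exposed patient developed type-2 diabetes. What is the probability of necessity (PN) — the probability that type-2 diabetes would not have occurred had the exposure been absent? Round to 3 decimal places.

p₁ = P(outcome | exposed) = 439/1018 = 0.43124
p₀ = P(outcome | unexposed) = 183/649 = 0.28197
Under exogeneity and monotonicity, PN = (p₁ − p₀) / p₁.
PN = (0.43124 − 0.28197) / 0.43124 = 0.14927 / 0.43124 ≈ 0.3461

PN ≈ 0.346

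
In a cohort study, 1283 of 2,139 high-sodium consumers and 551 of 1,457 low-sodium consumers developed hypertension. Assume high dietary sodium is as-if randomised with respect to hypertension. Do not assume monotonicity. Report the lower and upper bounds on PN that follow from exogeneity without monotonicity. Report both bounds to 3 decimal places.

p₁ = P(outcome | exposed) = 1283/2139 = 0.59981
p₀ = P(outcome | unexposed) = 551/1457 = 0.37817
Under exogeneity alone the bounds on PN are max{0,(p₁−p₀)/p₁} ≤ PN ≤ min{1,(1−p₀)/p₁}.
  lower = (p₁ − p₀)/p₁ = 0.22164 / 0.59981 ≈ 0.3695
  upper = min{1, (1 − p₀)/p₁} = 0.62183 / 0.59981 ≈ 1.0367 → capped at 1

0.370 ≤ PN ≤ 1.000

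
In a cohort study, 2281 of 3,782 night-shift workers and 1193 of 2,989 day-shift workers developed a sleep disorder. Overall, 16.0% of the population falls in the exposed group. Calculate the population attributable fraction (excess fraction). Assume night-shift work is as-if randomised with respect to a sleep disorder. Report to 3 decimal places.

PAF ≈ 0.076

p₁ = P(outcome | exposed) = 2281/3782 = 0.60312
p₀ = P(outcome | unexposed) = 1193/2989 = 0.39913
Overall risk P(Y=1) = π·p₁ + (1−π)·p₀ = 0.16×0.60312 + 0.84×0.39913 = 0.43177.
Under exogeneity, PAF = [P(Y=1) − p₀] / P(Y=1).
PAF = (0.43177 − 0.39913) / 0.43177 ≈ 0.0756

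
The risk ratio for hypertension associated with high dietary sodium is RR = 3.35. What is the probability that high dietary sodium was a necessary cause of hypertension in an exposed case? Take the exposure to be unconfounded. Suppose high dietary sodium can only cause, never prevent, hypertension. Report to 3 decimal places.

PN ≈ 0.701

Under exogeneity and monotonicity, PN = (RR − 1) / RR = 1 − 1/RR.
PN = (3.35 − 1) / 3.35 = 2.35 / 3.35 ≈ 0.7015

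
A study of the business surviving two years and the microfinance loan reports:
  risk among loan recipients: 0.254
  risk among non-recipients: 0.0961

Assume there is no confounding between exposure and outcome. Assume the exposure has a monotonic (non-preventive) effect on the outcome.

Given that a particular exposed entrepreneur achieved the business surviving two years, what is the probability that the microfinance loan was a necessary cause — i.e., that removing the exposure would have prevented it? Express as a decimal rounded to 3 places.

PN ≈ 0.622

Let p₁ = 0.254, p₀ = 0.0961.
Under exogeneity and monotonicity, PN = (p₁ − p₀) / p₁.
PN = (0.254 − 0.0961) / 0.254 = 0.1579 / 0.254 ≈ 0.6217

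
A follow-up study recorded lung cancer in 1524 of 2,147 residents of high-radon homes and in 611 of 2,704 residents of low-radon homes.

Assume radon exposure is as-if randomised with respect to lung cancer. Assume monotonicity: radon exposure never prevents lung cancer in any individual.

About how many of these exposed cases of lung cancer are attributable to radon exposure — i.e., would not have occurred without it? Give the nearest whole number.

p₁ = P(outcome | exposed) = 1524/2147 = 0.70983
p₀ = P(outcome | unexposed) = 611/2704 = 0.22596
PN = (p₁ − p₀)/p₁ = (0.70983 − 0.22596) / 0.70983 ≈ 0.68167.
Attributable cases ≈ PN × (exposed cases) = 0.68167 × 1524 ≈ 1038.86.

about 1039 cases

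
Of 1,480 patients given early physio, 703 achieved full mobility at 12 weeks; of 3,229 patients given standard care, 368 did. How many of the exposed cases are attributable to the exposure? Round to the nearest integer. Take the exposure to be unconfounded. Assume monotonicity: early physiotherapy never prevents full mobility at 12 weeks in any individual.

about 534 cases

p₁ = P(outcome | exposed) = 703/1480 = 0.475
p₀ = P(outcome | unexposed) = 368/3229 = 0.11397
PN = (p₁ − p₀)/p₁ = (0.475 − 0.11397) / 0.475 ≈ 0.76007.
Attributable cases ≈ PN × (exposed cases) = 0.76007 × 703 ≈ 534.33.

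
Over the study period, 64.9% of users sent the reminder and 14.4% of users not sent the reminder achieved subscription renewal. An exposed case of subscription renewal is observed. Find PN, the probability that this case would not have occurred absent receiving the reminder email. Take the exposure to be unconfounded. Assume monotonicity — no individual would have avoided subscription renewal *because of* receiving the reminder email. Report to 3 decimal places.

p₁ = 0.649, p₀ = 0.144.
Under exogeneity and monotonicity, PN = (p₁ − p₀) / p₁.
PN = (0.649 − 0.144) / 0.649 = 0.505 / 0.649 ≈ 0.7781

PN ≈ 0.778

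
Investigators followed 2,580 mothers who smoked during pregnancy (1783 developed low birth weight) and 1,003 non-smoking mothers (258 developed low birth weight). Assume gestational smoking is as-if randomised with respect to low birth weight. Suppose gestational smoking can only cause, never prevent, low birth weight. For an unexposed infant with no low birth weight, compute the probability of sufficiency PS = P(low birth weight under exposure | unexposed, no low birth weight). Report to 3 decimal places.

p₁ = P(outcome | exposed) = 1783/2580 = 0.69109
p₀ = P(outcome | unexposed) = 258/1003 = 0.25723
Under exogeneity and monotonicity, PS = (p₁ − p₀) / (1 − p₀).
PS = (0.69109 − 0.25723) / (1 − 0.25723) = 0.43386 / 0.74277 ≈ 0.5841

PS ≈ 0.584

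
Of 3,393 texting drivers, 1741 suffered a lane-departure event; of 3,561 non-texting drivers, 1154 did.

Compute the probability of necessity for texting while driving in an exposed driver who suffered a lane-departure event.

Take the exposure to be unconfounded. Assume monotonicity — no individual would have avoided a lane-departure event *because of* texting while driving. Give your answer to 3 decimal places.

PN ≈ 0.368

p₁ = P(outcome | exposed) = 1741/3393 = 0.51312
p₀ = P(outcome | unexposed) = 1154/3561 = 0.32407
Under exogeneity and monotonicity, PN = (p₁ − p₀) / p₁.
PN = (0.51312 − 0.32407) / 0.51312 = 0.18905 / 0.51312 ≈ 0.3684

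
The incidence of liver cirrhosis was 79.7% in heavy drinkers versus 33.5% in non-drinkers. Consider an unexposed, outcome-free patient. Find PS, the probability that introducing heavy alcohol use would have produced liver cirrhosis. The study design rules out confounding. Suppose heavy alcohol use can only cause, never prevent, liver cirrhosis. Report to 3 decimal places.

PS ≈ 0.695

p₁ = 0.797, p₀ = 0.335.
Under exogeneity and monotonicity, PS = (p₁ − p₀) / (1 − p₀).
PS = (0.797 − 0.335) / (1 − 0.335) = 0.462 / 0.665 ≈ 0.6947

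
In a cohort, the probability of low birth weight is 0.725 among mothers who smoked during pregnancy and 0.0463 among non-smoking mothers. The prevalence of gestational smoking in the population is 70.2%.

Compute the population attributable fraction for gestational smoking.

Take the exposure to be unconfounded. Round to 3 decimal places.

Let p₁ = 0.725, p₀ = 0.0463.
Overall risk P(Y=1) = π·p₁ + (1−π)·p₀ = 0.702×0.725 + 0.298×0.0463 = 0.52275.
Under exogeneity, PAF = [P(Y=1) − p₀] / P(Y=1).
PAF = (0.52275 − 0.0463) / 0.52275 ≈ 0.9114

PAF ≈ 0.911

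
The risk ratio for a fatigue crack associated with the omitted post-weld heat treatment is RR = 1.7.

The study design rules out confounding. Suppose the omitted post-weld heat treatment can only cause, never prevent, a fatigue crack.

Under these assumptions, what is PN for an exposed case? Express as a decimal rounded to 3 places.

Under exogeneity and monotonicity, PN = (RR − 1) / RR = 1 − 1/RR.
PN = (1.7 − 1) / 1.7 = 0.7 / 1.7 ≈ 0.4118

PN ≈ 0.412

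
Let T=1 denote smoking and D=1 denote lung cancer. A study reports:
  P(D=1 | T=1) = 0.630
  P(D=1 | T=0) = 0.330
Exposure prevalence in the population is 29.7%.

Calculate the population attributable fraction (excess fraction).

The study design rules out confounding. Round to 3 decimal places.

PAF ≈ 0.213

Let p₁ = 0.63, p₀ = 0.33.
Overall risk P(Y=1) = π·p₁ + (1−π)·p₀ = 0.297×0.63 + 0.703×0.33 = 0.4191.
Under exogeneity, PAF = [P(Y=1) − p₀] / P(Y=1).
PAF = (0.4191 − 0.33) / 0.4191 ≈ 0.2126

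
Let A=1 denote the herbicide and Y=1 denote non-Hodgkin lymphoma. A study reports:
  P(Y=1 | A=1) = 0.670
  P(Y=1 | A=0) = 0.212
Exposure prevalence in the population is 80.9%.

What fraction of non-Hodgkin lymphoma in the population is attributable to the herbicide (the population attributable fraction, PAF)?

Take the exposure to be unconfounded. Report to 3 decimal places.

Let p₁ = 0.67, p₀ = 0.212.
Overall risk P(Y=1) = π·p₁ + (1−π)·p₀ = 0.809×0.67 + 0.191×0.212 = 0.58252.
Under exogeneity, PAF = [P(Y=1) − p₀] / P(Y=1).
PAF = (0.58252 − 0.212) / 0.58252 ≈ 0.6361

PAF ≈ 0.636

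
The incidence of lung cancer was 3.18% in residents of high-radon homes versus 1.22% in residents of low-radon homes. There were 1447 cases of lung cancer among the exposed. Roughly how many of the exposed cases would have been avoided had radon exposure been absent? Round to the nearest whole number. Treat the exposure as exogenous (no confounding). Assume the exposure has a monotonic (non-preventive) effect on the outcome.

p₁ = 0.0318, p₀ = 0.0122.
PN = (p₁ − p₀)/p₁ = (0.0318 − 0.0122) / 0.0318 ≈ 0.61635.
Attributable cases ≈ PN × (exposed cases) = 0.61635 × 1447 ≈ 891.86.

about 892 cases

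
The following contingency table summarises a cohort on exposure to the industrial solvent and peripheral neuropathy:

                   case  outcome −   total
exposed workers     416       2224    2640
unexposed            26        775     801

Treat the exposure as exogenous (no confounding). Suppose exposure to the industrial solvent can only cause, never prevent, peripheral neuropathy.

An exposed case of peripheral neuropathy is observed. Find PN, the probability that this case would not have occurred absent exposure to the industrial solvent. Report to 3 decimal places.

p₁ = P(outcome | exposed) = 416/2640 = 0.15758
p₀ = P(outcome | unexposed) = 26/801 = 0.032459
Under exogeneity and monotonicity, PN = (p₁ − p₀)/p₁.
PN = (0.15758 − 0.032459) / 0.15758 ≈ 0.7940

PN ≈ 0.794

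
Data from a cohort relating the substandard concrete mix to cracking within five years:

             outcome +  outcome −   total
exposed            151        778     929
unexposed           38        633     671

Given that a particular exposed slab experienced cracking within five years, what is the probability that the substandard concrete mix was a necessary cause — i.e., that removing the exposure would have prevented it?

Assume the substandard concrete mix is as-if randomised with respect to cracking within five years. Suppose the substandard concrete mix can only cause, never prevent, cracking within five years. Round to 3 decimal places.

p₁ = P(outcome | exposed) = 151/929 = 0.16254
p₀ = P(outcome | unexposed) = 38/671 = 0.056632
Under exogeneity and monotonicity, PN = (p₁ − p₀)/p₁.
PN = (0.16254 − 0.056632) / 0.16254 ≈ 0.6516

PN ≈ 0.652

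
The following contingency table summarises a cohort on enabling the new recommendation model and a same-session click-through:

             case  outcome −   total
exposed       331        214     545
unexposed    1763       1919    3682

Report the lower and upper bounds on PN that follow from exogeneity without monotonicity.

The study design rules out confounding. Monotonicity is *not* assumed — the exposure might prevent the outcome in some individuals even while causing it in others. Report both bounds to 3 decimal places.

p₁ = P(outcome | exposed) = 331/545 = 0.60734
p₀ = P(outcome | unexposed) = 1763/3682 = 0.47882
Under exogeneity alone the bounds on PN are max{0,(p₁−p₀)/p₁} ≤ PN ≤ min{1,(1−p₀)/p₁}.
  lower = (p₁ − p₀)/p₁ = 0.12852 / 0.60734 ≈ 0.2116
  upper = min{1, (1 − p₀)/p₁} = 0.52118 / 0.60734 ≈ 0.8581

0.212 ≤ PN ≤ 0.858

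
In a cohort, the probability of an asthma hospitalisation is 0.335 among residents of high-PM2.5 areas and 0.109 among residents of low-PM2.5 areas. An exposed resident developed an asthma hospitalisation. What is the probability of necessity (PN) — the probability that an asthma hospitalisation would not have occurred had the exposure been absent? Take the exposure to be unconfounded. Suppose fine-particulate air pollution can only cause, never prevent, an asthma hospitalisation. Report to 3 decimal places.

PN ≈ 0.675

Let p₁ = 0.335, p₀ = 0.109.
Under exogeneity and monotonicity, PN = (p₁ − p₀) / p₁.
PN = (0.335 − 0.109) / 0.335 = 0.226 / 0.335 ≈ 0.6746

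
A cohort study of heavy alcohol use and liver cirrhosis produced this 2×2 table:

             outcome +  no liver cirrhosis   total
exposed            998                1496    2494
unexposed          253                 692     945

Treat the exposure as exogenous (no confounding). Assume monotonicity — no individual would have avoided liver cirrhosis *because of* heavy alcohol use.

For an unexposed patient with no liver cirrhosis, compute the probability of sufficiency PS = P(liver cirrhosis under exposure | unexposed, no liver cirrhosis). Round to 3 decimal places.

PS ≈ 0.181

p₁ = P(outcome | exposed) = 998/2494 = 0.40016
p₀ = P(outcome | unexposed) = 253/945 = 0.26772
Under exogeneity and monotonicity, PS = (p₁ − p₀)/(1 − p₀).
PS = (0.40016 − 0.26772) / 0.73228 ≈ 0.1809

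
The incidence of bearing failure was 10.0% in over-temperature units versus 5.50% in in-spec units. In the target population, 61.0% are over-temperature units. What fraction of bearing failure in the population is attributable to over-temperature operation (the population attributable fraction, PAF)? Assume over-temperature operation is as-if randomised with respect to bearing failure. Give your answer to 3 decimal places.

p₁ = 0.1, p₀ = 0.055.
Overall risk P(Y=1) = π·p₁ + (1−π)·p₀ = 0.61×0.1 + 0.39×0.055 = 0.08245.
Under exogeneity, PAF = [P(Y=1) − p₀] / P(Y=1).
PAF = (0.08245 − 0.055) / 0.08245 ≈ 0.3329

PAF ≈ 0.333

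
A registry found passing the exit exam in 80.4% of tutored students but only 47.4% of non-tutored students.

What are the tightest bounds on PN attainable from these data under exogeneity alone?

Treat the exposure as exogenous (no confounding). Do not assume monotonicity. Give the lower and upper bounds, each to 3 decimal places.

p₁ = 0.804, p₀ = 0.474.
Under exogeneity alone the bounds on PN are max{0,(p₁−p₀)/p₁} ≤ PN ≤ min{1,(1−p₀)/p₁}.
  lower = (p₁ − p₀)/p₁ = 0.33 / 0.804 ≈ 0.4104
  upper = min{1, (1 − p₀)/p₁} = 0.526 / 0.804 ≈ 0.6542

0.410 ≤ PN ≤ 0.654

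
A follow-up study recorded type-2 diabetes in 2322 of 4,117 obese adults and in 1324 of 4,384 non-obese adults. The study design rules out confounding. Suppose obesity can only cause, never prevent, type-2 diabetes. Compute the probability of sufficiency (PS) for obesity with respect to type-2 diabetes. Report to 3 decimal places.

p₁ = P(outcome | exposed) = 2322/4117 = 0.564
p₀ = P(outcome | unexposed) = 1324/4384 = 0.30201
Under exogeneity and monotonicity, PS = (p₁ − p₀) / (1 − p₀).
PS = (0.564 − 0.30201) / (1 − 0.30201) = 0.262 / 0.69799 ≈ 0.3754

PS ≈ 0.375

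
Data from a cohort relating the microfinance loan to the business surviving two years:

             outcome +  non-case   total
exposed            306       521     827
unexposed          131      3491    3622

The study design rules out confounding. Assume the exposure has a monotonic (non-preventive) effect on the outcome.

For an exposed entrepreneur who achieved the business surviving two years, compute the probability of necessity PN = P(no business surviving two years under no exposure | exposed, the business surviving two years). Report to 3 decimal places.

PN ≈ 0.902

p₁ = P(outcome | exposed) = 306/827 = 0.37001
p₀ = P(outcome | unexposed) = 131/3622 = 0.036168
Under exogeneity and monotonicity, PN = (p₁ − p₀) / p₁.
PN = (0.37001 − 0.036168) / 0.37001 = 0.33384 / 0.37001 ≈ 0.9023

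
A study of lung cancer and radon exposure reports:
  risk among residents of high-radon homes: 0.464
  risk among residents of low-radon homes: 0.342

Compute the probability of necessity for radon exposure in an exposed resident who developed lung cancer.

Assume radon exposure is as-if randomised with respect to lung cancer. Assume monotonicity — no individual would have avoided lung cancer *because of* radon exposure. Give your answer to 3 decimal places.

PN ≈ 0.263

Let p₁ = 0.464, p₀ = 0.342.
Under exogeneity and monotonicity, PN = (p₁ − p₀) / p₁.
PN = (0.464 − 0.342) / 0.464 = 0.122 / 0.464 ≈ 0.2629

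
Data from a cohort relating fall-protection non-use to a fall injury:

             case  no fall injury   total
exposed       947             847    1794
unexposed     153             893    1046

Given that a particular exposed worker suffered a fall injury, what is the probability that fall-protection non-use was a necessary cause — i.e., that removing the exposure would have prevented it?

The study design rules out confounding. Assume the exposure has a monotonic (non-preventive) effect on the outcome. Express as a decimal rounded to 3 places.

PN ≈ 0.723

p₁ = P(outcome | exposed) = 947/1794 = 0.52787
p₀ = P(outcome | unexposed) = 153/1046 = 0.14627
Under exogeneity and monotonicity, PN = (p₁ − p₀)/p₁.
PN = (0.52787 − 0.14627) / 0.52787 ≈ 0.7229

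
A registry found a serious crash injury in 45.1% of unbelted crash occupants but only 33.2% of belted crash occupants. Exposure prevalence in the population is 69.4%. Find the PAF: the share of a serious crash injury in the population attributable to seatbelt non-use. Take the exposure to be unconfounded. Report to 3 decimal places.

p₁ = 0.451, p₀ = 0.332.
Overall risk P(Y=1) = π·p₁ + (1−π)·p₀ = 0.694×0.451 + 0.306×0.332 = 0.41459.
Under exogeneity, PAF = [P(Y=1) − p₀] / P(Y=1).
PAF = (0.41459 − 0.332) / 0.41459 ≈ 0.1992

PAF ≈ 0.199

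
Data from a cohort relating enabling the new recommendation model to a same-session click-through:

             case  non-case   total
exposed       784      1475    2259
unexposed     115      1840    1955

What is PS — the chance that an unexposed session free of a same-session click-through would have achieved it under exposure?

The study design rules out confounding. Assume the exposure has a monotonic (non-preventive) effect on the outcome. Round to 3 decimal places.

PS ≈ 0.306

p₁ = P(outcome | exposed) = 784/2259 = 0.34706
p₀ = P(outcome | unexposed) = 115/1955 = 0.058824
Under exogeneity and monotonicity, PS = (p₁ − p₀) / (1 − p₀).
PS = (0.34706 − 0.058824) / (1 − 0.058824) = 0.28823 / 0.94118 ≈ 0.3062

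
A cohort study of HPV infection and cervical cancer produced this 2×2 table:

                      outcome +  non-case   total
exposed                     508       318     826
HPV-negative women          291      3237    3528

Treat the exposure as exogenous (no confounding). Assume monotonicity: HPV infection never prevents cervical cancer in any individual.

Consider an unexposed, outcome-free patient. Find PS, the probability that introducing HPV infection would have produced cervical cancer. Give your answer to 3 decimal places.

p₁ = P(outcome | exposed) = 508/826 = 0.61501
p₀ = P(outcome | unexposed) = 291/3528 = 0.082483
Under exogeneity and monotonicity, PS = (p₁ − p₀)/(1 − p₀).
PS = (0.61501 − 0.082483) / 0.91752 ≈ 0.5804

PS ≈ 0.580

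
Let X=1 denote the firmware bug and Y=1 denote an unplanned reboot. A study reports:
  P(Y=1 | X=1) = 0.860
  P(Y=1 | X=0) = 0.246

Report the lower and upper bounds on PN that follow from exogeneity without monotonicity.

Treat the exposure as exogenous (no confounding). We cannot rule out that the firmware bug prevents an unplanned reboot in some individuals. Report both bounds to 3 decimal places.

0.714 ≤ PN ≤ 0.877

Let p₁ = 0.86, p₀ = 0.246.
Under exogeneity alone the bounds on PN are max{0,(p₁−p₀)/p₁} ≤ PN ≤ min{1,(1−p₀)/p₁}.
  lower = (p₁ − p₀)/p₁ = 0.614 / 0.86 ≈ 0.7140
  upper = min{1, (1 − p₀)/p₁} = 0.754 / 0.86 ≈ 0.8767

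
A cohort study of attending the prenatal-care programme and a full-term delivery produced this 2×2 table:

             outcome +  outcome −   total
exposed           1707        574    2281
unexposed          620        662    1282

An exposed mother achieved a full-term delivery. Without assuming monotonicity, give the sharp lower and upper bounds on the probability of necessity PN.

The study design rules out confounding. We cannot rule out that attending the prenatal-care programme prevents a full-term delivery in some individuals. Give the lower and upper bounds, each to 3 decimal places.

0.354 ≤ PN ≤ 0.690

p₁ = P(outcome | exposed) = 1707/2281 = 0.74836
p₀ = P(outcome | unexposed) = 620/1282 = 0.48362
Under exogeneity alone the bounds on PN are max{0,(p₁−p₀)/p₁} ≤ PN ≤ min{1,(1−p₀)/p₁}.
  lower = (p₁ − p₀)/p₁ = 0.26474 / 0.74836 ≈ 0.3538
  upper = min{1, (1 − p₀)/p₁} = 0.51638 / 0.74836 ≈ 0.6900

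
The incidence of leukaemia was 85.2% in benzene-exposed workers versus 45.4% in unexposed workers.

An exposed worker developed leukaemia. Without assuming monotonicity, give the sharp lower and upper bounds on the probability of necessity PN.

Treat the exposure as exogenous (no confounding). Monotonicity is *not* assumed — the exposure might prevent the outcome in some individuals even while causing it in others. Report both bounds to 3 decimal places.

0.467 ≤ PN ≤ 0.641

p₁ = 0.852, p₀ = 0.454.
Under exogeneity alone the bounds on PN are max{0,(p₁−p₀)/p₁} ≤ PN ≤ min{1,(1−p₀)/p₁}.
  lower = (p₁ − p₀)/p₁ = 0.398 / 0.852 ≈ 0.4671
  upper = min{1, (1 − p₀)/p₁} = 0.546 / 0.852 ≈ 0.6408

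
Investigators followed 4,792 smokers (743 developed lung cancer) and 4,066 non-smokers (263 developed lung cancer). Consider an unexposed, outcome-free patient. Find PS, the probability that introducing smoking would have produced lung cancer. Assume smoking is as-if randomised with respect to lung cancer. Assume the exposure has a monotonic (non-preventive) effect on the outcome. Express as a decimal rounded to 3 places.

PS ≈ 0.097

p₁ = P(outcome | exposed) = 743/4792 = 0.15505
p₀ = P(outcome | unexposed) = 263/4066 = 0.064683
Under exogeneity and monotonicity, PS = (p₁ − p₀) / (1 − p₀).
PS = (0.15505 − 0.064683) / (1 − 0.064683) = 0.090367 / 0.93532 ≈ 0.0966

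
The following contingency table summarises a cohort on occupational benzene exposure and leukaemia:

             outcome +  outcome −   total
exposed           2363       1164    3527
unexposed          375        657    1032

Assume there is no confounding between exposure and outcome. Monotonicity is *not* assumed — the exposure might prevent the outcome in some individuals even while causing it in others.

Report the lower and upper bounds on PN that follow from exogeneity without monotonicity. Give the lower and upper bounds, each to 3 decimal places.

0.458 ≤ PN ≤ 0.950

p₁ = P(outcome | exposed) = 2363/3527 = 0.66997
p₀ = P(outcome | unexposed) = 375/1032 = 0.36337
Under exogeneity alone the bounds on PN are max{0,(p₁−p₀)/p₁} ≤ PN ≤ min{1,(1−p₀)/p₁}.
  lower = (p₁ − p₀)/p₁ = 0.3066 / 0.66997 ≈ 0.4576
  upper = min{1, (1 − p₀)/p₁} = 0.63663 / 0.66997 ≈ 0.9502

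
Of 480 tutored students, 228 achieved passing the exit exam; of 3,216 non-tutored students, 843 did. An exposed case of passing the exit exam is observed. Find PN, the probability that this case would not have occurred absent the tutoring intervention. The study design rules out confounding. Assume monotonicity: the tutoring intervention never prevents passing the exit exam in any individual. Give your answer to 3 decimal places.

p₁ = P(outcome | exposed) = 228/480 = 0.475
p₀ = P(outcome | unexposed) = 843/3216 = 0.26213
Under exogeneity and monotonicity, PN = (p₁ − p₀) / p₁.
PN = (0.475 − 0.26213) / 0.475 = 0.21287 / 0.475 ≈ 0.4482

PN ≈ 0.448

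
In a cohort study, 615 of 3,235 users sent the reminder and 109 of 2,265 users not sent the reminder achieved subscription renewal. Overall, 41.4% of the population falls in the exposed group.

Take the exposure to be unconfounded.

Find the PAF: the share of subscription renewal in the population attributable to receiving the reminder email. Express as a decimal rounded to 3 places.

p₁ = P(outcome | exposed) = 615/3235 = 0.19011
p₀ = P(outcome | unexposed) = 109/2265 = 0.048124
Overall risk P(Y=1) = π·p₁ + (1−π)·p₀ = 0.414×0.19011 + 0.586×0.048124 = 0.10691.
Under exogeneity, PAF = [P(Y=1) − p₀] / P(Y=1).
PAF = (0.10691 − 0.048124) / 0.10691 ≈ 0.5498

PAF ≈ 0.550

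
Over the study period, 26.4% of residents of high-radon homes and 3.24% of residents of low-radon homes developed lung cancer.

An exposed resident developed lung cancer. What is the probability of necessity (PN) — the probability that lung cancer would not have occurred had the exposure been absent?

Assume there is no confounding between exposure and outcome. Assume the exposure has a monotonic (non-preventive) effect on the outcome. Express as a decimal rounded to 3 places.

p₁ = 0.264, p₀ = 0.0324.
Under exogeneity and monotonicity, PN = (p₁ − p₀) / p₁.
PN = (0.264 − 0.0324) / 0.264 = 0.2316 / 0.264 ≈ 0.8773

PN ≈ 0.877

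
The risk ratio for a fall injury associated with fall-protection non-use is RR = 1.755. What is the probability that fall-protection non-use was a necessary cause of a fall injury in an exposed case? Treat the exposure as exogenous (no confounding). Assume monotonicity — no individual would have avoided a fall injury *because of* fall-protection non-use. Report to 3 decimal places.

Under exogeneity and monotonicity, PN = (RR − 1) / RR = 1 − 1/RR.
PN = (1.755 − 1) / 1.755 = 0.755 / 1.755 ≈ 0.4302

PN ≈ 0.430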